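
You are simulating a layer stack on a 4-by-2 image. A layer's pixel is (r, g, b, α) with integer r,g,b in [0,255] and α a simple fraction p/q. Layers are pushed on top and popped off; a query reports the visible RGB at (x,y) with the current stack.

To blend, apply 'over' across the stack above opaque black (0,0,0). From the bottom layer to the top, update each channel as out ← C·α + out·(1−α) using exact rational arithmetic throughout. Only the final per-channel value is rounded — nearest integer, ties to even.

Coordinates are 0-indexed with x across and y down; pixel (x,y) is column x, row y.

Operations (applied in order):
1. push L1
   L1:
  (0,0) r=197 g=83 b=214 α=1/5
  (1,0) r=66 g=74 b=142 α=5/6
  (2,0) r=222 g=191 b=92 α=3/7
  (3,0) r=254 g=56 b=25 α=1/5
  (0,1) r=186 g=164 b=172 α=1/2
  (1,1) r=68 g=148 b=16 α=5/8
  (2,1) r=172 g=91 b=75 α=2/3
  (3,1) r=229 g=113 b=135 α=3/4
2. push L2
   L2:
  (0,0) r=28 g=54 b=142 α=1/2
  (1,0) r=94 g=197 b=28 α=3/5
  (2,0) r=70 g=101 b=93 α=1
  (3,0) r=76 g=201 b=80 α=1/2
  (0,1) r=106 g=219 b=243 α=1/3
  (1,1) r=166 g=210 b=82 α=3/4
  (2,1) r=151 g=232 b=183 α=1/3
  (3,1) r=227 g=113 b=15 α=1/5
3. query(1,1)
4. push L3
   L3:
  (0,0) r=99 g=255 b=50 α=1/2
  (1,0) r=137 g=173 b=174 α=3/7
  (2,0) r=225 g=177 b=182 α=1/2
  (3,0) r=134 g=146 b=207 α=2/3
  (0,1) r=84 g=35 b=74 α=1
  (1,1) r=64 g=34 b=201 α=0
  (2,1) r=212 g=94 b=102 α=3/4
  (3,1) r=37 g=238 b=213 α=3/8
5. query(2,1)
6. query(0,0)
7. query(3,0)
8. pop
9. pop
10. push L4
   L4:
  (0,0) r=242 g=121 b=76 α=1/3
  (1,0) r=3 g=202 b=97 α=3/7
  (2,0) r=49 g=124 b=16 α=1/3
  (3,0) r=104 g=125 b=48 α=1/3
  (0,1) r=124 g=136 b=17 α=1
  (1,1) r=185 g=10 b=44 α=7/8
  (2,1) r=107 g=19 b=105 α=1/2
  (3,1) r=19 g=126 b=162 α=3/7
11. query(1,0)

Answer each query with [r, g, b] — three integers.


(1,1) stack=L1,L2; from [0,0,0]:
after L1 α=5/8: [85/2, 185/2, 10]
after L2 α=3/4: [1081/8, 1445/8, 64]
rounded: [135, 181, 64]

query (2,1) [L1,L2,L3] — begin 0,0,0
+L1 (α=2/3) → [344/3, 182/3, 50]
+L2 (α=1/3) → [1141/9, 1060/9, 283/3]
+L3 (α=3/4) → [6865/36, 1799/18, 1201/12]
rounded: [191, 100, 100]

at x=0,y=0 over L1,L2,L3:
after L1 α=1/5: [197/5, 83/5, 214/5]
after L2 α=1/2: [337/10, 353/10, 462/5]
after L3 α=1/2: [1327/20, 2903/20, 356/5]
= [66, 145, 71]

at x=3,y=0 over L1,L2,L3:
L1 α=1/5: [254/5, 56/5, 5]
L2 α=1/2: [317/5, 1061/10, 85/2]
L3 α=2/3: [1657/15, 1327/10, 913/6]
→ [110, 133, 152]

(1,0) stack=L1,L4; from [0,0,0]:
after L1 α=5/6: [55, 185/3, 355/3]
after L4 α=3/7: [229/7, 2558/21, 2293/21]
→ [33, 122, 109]


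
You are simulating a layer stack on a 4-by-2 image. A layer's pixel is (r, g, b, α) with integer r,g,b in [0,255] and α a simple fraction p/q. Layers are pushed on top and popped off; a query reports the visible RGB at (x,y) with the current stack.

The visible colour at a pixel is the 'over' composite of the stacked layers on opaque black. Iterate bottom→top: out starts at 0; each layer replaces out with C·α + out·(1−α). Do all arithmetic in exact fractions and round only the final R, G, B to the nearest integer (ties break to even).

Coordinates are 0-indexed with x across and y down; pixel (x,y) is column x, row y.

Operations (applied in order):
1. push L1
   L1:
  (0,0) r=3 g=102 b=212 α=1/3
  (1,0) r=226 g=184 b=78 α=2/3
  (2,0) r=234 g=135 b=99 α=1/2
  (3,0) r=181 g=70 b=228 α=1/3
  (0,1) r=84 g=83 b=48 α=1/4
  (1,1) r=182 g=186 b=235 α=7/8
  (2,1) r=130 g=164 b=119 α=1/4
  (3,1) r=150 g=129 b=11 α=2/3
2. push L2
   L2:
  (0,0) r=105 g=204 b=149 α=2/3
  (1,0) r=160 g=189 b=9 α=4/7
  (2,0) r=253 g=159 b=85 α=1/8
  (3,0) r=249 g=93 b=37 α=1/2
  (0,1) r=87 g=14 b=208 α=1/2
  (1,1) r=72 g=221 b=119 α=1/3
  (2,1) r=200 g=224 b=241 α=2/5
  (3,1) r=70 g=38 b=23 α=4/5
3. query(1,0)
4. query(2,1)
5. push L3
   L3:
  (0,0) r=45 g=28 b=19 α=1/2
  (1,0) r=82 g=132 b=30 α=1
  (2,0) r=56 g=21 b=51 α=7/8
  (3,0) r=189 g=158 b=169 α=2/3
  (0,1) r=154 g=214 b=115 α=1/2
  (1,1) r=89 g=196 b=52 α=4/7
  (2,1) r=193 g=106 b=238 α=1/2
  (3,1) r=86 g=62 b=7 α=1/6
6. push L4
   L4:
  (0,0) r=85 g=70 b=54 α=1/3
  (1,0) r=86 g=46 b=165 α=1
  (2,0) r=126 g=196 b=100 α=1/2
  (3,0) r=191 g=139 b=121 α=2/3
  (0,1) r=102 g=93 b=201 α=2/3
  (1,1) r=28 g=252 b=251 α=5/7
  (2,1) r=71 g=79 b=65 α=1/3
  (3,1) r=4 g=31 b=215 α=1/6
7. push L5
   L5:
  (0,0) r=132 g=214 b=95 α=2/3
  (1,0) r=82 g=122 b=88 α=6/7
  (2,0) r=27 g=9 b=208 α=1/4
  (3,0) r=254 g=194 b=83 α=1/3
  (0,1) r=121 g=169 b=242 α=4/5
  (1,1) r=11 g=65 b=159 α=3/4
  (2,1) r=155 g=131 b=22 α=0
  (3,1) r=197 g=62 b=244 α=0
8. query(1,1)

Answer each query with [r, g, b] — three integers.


(1,0) stack=L1,L2; from [0,0,0]:
after L1 α=2/3: [452/3, 368/3, 52]
after L2 α=4/7: [156, 1124/7, 192/7]
→ [156, 161, 27]

(2,1) stack=L1,L2; from [0,0,0]:
+L1 (α=1/4) → [65/2, 41, 119/4]
+L2 (α=2/5) → [199/2, 571/5, 457/4]
rounded: [100, 114, 114]

(1,1) stack=L1,L2,L3,L4,L5; from [0,0,0]:
+L1 (α=7/8) → [637/4, 651/4, 1645/8]
+L2 (α=1/3) → [781/6, 1093/6, 707/4]
+L3 (α=4/7) → [1493/14, 2661/14, 2953/28]
+L4 (α=5/7) → [2473/49, 11481/49, 20523/98]
+L5 (α=3/4) → [2045/98, 5259/49, 67269/392]
rounded: [21, 107, 172]


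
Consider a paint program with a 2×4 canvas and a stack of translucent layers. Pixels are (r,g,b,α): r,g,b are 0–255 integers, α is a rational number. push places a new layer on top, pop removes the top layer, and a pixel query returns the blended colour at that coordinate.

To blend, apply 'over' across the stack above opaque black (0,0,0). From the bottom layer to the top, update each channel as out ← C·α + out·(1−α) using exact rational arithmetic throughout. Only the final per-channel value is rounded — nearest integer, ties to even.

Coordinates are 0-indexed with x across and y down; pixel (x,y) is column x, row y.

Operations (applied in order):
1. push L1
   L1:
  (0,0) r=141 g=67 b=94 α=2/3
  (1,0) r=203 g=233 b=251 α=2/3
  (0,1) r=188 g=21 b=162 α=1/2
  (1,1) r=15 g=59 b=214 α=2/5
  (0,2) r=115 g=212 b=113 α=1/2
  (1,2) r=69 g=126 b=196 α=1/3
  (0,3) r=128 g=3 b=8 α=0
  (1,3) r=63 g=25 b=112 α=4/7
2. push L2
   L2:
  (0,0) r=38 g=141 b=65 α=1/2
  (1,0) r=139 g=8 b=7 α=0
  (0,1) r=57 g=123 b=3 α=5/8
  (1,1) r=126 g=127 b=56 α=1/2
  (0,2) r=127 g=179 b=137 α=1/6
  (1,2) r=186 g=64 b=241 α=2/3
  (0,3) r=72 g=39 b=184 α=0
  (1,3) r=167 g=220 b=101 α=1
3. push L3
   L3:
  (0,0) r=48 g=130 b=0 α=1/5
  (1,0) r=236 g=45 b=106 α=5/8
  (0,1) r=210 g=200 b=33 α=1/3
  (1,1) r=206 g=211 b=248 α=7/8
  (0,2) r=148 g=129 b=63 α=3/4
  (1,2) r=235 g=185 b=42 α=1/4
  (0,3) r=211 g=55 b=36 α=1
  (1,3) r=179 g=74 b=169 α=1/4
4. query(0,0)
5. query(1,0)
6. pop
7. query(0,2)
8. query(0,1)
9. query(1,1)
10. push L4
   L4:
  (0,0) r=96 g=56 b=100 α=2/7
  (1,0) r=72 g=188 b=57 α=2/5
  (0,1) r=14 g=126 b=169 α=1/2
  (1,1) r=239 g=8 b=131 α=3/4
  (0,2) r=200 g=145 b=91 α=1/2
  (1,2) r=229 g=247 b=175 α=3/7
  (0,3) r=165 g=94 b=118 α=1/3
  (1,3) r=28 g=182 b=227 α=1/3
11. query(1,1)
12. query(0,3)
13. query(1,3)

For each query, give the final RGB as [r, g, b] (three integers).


query (0,0) [L1,L2,L3] — begin 0,0,0
L1 α=2/3: [94, 134/3, 188/3]
L2 α=1/2: [66, 557/6, 383/6]
L3 α=1/5: [312/5, 1504/15, 766/15]
→ [62, 100, 51]

query (1,0) [L1,L2,L3] — begin 0,0,0
after L1 α=2/3: [406/3, 466/3, 502/3]
after L2 α=0: [406/3, 466/3, 502/3]
after L3 α=5/8: [793/4, 691/8, 129]
rounded: [198, 86, 129]

(0,2) stack=L1,L2; from [0,0,0]:
after L1 α=1/2: [115/2, 106, 113/2]
after L2 α=1/6: [829/12, 709/6, 839/12]
rounded: [69, 118, 70]

(0,1) stack=L1,L2; from [0,0,0]:
after L1 α=1/2: [94, 21/2, 81]
after L2 α=5/8: [567/8, 1293/16, 129/4]
rounded: [71, 81, 32]

query (1,1) [L1,L2] — begin 0,0,0
+L1 (α=2/5) → [6, 118/5, 428/5]
+L2 (α=1/2) → [66, 753/10, 354/5]
→ [66, 75, 71]

at x=1,y=1 over L1,L2,L4:
+L1 (α=2/5) → [6, 118/5, 428/5]
+L2 (α=1/2) → [66, 753/10, 354/5]
+L4 (α=3/4) → [783/4, 993/40, 2319/20]
→ [196, 25, 116]

query (0,3) [L1,L2,L4] — begin 0,0,0
+L1 (α=0) → [0, 0, 0]
+L2 (α=0) → [0, 0, 0]
+L4 (α=1/3) → [55, 94/3, 118/3]
→ [55, 31, 39]

query (1,3) [L1,L2,L4] — begin 0,0,0
L1 α=4/7: [36, 100/7, 64]
L2 α=1: [167, 220, 101]
L4 α=1/3: [362/3, 622/3, 143]
rounded: [121, 207, 143]


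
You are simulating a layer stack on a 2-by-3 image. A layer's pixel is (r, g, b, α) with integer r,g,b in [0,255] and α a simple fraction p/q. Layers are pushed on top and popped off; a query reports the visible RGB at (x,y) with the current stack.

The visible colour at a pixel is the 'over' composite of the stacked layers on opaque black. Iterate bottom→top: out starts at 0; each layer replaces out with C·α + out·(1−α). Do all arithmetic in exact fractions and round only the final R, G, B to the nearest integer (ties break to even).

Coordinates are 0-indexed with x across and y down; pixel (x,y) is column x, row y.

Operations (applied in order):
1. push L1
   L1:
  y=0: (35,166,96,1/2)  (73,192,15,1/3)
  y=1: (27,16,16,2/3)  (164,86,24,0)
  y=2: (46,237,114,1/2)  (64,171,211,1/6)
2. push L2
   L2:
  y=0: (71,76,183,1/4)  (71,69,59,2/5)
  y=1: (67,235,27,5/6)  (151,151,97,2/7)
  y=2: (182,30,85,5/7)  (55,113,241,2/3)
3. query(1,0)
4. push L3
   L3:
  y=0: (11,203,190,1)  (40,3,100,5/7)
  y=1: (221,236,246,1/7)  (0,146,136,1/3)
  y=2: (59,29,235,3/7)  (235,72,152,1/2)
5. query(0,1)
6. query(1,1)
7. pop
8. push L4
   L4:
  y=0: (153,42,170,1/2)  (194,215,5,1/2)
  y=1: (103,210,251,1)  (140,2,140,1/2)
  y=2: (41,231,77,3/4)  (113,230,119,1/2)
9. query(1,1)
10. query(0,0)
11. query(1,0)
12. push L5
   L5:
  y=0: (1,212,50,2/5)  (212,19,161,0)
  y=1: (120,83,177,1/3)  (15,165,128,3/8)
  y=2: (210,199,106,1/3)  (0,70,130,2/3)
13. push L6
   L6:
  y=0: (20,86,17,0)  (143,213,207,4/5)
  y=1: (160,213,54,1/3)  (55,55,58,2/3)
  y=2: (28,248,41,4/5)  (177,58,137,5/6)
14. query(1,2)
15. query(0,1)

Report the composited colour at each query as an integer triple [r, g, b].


query (1,0) [L1,L2] — begin 0,0,0
L1 α=1/3: [73/3, 64, 5]
L2 α=2/5: [43, 66, 133/5]
= [43, 66, 27]

at x=0,y=1 over L1,L2,L3:
after L1 α=2/3: [18, 32/3, 32/3]
after L2 α=5/6: [353/6, 3557/18, 437/18]
after L3 α=1/7: [82, 4265/21, 1175/21]
→ [82, 203, 56]

at x=1,y=1 over L1,L2,L3:
after L1 α=0: [0, 0, 0]
after L2 α=2/7: [302/7, 302/7, 194/7]
after L3 α=1/3: [604/21, 542/7, 1340/21]
→ [29, 77, 64]

(1,1) stack=L1,L2,L4; from [0,0,0]:
L1 α=0: [0, 0, 0]
L2 α=2/7: [302/7, 302/7, 194/7]
L4 α=1/2: [641/7, 158/7, 587/7]
= [92, 23, 84]

at x=0,y=0 over L1,L2,L4:
L1 α=1/2: [35/2, 83, 48]
L2 α=1/4: [247/8, 325/4, 327/4]
L4 α=1/2: [1471/16, 493/8, 1007/8]
= [92, 62, 126]

at x=1,y=0 over L1,L2,L4:
after L1 α=1/3: [73/3, 64, 5]
after L2 α=2/5: [43, 66, 133/5]
after L4 α=1/2: [237/2, 281/2, 79/5]
rounded: [118, 140, 16]

at x=1,y=2 over L1,L2,L4,L5,L6:
+L1 (α=1/6) → [32/3, 57/2, 211/6]
+L2 (α=2/3) → [362/9, 509/6, 3103/18]
+L4 (α=1/2) → [1379/18, 1889/12, 5245/36]
+L5 (α=2/3) → [1379/54, 3569/36, 14605/108]
+L6 (α=5/6) → [49169/324, 14009/216, 88585/648]
rounded: [152, 65, 137]

(0,1) stack=L1,L2,L4,L5,L6; from [0,0,0]:
+L1 (α=2/3) → [18, 32/3, 32/3]
+L2 (α=5/6) → [353/6, 3557/18, 437/18]
+L4 (α=1) → [103, 210, 251]
+L5 (α=1/3) → [326/3, 503/3, 679/3]
+L6 (α=1/3) → [1132/9, 1645/9, 1520/9]
rounded: [126, 183, 169]


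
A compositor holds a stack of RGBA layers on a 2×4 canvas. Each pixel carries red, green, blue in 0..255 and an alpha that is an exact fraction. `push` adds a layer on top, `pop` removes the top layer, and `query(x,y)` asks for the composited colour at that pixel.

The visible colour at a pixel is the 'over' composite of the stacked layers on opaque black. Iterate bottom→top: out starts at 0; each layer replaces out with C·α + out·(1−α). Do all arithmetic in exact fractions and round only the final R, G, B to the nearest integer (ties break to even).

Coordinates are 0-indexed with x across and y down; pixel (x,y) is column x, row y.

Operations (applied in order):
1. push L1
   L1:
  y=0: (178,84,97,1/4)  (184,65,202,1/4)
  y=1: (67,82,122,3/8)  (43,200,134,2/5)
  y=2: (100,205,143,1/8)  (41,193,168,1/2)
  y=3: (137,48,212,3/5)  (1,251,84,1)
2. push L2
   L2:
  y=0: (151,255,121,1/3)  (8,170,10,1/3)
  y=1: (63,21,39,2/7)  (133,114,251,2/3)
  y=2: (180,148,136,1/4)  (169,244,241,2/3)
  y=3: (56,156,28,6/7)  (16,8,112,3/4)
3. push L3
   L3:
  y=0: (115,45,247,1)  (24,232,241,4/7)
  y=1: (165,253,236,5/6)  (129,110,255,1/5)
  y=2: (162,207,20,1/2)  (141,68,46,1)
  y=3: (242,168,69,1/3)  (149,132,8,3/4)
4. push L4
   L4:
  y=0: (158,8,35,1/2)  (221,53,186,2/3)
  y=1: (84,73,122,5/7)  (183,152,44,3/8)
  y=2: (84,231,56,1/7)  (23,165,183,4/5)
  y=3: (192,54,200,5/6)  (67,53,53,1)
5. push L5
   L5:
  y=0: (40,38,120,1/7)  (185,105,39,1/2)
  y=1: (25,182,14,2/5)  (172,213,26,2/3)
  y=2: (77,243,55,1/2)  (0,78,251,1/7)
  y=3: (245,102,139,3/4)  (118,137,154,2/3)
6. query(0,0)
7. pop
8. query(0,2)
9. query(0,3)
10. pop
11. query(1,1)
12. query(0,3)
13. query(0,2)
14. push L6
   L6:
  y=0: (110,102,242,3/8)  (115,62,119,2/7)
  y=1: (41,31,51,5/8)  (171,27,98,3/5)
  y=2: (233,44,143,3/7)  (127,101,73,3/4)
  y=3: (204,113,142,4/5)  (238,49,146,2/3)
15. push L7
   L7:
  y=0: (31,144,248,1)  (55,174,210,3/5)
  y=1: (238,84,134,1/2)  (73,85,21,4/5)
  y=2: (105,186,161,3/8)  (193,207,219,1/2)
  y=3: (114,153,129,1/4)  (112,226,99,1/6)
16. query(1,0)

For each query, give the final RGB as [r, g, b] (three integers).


(0,0) stack=L1,L2,L3,L4,L5; from [0,0,0]:
after L1 α=1/4: [89/2, 21, 97/4]
after L2 α=1/3: [80, 99, 113/2]
after L3 α=1: [115, 45, 247]
after L4 α=1/2: [273/2, 53/2, 141]
after L5 α=1/7: [859/7, 197/7, 138]
= [123, 28, 138]

at x=0,y=2 over L1,L2,L3,L4:
+L1 (α=1/8) → [25/2, 205/8, 143/8]
+L2 (α=1/4) → [435/8, 1799/32, 1517/32]
+L3 (α=1/2) → [1731/16, 8423/64, 2157/64]
+L4 (α=1/7) → [5865/56, 32661/224, 8263/224]
rounded: [105, 146, 37]

query (0,3) [L1,L2,L3,L4] — begin 0,0,0
after L1 α=3/5: [411/5, 144/5, 636/5]
after L2 α=6/7: [2091/35, 4824/35, 1476/35]
after L3 α=1/3: [12652/105, 5176/35, 1789/35]
after L4 α=5/6: [56726/315, 7313/105, 12263/70]
= [180, 70, 175]

(1,1) stack=L1,L2,L3; from [0,0,0]:
L1 α=2/5: [86/5, 80, 268/5]
L2 α=2/3: [472/5, 308/3, 926/5]
L3 α=1/5: [2533/25, 1562/15, 4979/25]
→ [101, 104, 199]

(0,3) stack=L1,L2,L3; from [0,0,0]:
after L1 α=3/5: [411/5, 144/5, 636/5]
after L2 α=6/7: [2091/35, 4824/35, 1476/35]
after L3 α=1/3: [12652/105, 5176/35, 1789/35]
→ [120, 148, 51]

query (0,2) [L1,L2,L3] — begin 0,0,0
+L1 (α=1/8) → [25/2, 205/8, 143/8]
+L2 (α=1/4) → [435/8, 1799/32, 1517/32]
+L3 (α=1/2) → [1731/16, 8423/64, 2157/64]
= [108, 132, 34]

at x=1,y=0 over L1,L2,L3,L6,L7:
+L1 (α=1/4) → [46, 65/4, 101/2]
+L2 (α=1/3) → [100/3, 135/2, 37]
+L3 (α=4/7) → [28, 323/2, 1075/7]
+L6 (α=2/7) → [370/7, 1863/14, 7041/49]
+L7 (α=3/5) → [379/7, 5517/35, 44952/245]
→ [54, 158, 183]


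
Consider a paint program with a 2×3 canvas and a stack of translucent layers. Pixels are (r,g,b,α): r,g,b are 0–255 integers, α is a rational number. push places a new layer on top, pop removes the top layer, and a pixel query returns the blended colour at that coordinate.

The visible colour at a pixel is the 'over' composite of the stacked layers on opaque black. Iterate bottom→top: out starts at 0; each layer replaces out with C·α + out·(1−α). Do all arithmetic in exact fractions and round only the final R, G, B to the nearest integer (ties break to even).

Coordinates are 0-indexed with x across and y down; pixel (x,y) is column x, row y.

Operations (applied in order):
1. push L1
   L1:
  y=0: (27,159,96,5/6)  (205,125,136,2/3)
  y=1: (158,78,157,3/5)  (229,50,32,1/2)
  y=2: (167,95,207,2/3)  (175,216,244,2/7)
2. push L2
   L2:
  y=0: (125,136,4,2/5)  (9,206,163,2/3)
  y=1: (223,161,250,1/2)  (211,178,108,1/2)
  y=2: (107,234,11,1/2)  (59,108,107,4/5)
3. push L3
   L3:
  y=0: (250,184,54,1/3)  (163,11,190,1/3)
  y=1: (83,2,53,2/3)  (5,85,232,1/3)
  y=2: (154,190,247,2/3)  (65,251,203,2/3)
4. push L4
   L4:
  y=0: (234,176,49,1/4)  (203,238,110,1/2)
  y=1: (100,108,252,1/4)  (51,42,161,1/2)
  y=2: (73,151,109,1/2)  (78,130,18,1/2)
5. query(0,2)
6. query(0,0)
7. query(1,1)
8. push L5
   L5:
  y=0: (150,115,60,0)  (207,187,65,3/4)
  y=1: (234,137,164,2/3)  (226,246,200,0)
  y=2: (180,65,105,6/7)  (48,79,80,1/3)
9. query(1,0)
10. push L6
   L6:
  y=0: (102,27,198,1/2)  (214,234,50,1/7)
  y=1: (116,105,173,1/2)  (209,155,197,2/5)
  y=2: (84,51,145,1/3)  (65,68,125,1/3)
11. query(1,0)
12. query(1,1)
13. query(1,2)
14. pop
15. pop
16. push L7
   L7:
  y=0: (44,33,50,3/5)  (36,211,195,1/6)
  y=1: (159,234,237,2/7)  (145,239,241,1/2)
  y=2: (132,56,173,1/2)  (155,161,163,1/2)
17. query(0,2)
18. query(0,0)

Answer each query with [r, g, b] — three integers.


at x=0,y=2 over L1,L2,L3,L4:
L1 α=2/3: [334/3, 190/3, 138]
L2 α=1/2: [655/6, 446/3, 149/2]
L3 α=2/3: [2503/18, 1586/9, 379/2]
L4 α=1/2: [3817/36, 2945/18, 597/4]
= [106, 164, 149]

at x=0,y=0 over L1,L2,L3,L4:
L1 α=5/6: [45/2, 265/2, 80]
L2 α=2/5: [127/2, 1339/10, 248/5]
L3 α=1/3: [377/3, 753/5, 766/15]
L4 α=1/4: [611/4, 3139/20, 1011/20]
→ [153, 157, 51]

at x=1,y=1 over L1,L2,L3,L4:
L1 α=1/2: [229/2, 25, 16]
L2 α=1/2: [651/4, 203/2, 62]
L3 α=1/3: [661/6, 96, 356/3]
L4 α=1/2: [967/12, 69, 839/6]
rounded: [81, 69, 140]

(1,0) stack=L1,L2,L3,L4,L5; from [0,0,0]:
L1 α=2/3: [410/3, 250/3, 272/3]
L2 α=2/3: [464/9, 1486/9, 1250/9]
L3 α=1/3: [2395/27, 3071/27, 4210/27]
L4 α=1/2: [3938/27, 9497/54, 3590/27]
L5 α=3/4: [20705/108, 39791/216, 8855/108]
→ [192, 184, 82]

at x=1,y=0 over L1,L2,L3,L4,L5,L6:
L1 α=2/3: [410/3, 250/3, 272/3]
L2 α=2/3: [464/9, 1486/9, 1250/9]
L3 α=1/3: [2395/27, 3071/27, 4210/27]
L4 α=1/2: [3938/27, 9497/54, 3590/27]
L5 α=3/4: [20705/108, 39791/216, 8855/108]
L6 α=1/7: [24557/126, 48215/252, 9755/126]
→ [195, 191, 77]

(1,1) stack=L1,L2,L3,L4,L5,L6; from [0,0,0]:
after L1 α=1/2: [229/2, 25, 16]
after L2 α=1/2: [651/4, 203/2, 62]
after L3 α=1/3: [661/6, 96, 356/3]
after L4 α=1/2: [967/12, 69, 839/6]
after L5 α=0: [967/12, 69, 839/6]
after L6 α=2/5: [2639/20, 517/5, 1627/10]
→ [132, 103, 163]

query (1,2) [L1,L2,L3,L4,L5,L6] — begin 0,0,0
+L1 (α=2/7) → [50, 432/7, 488/7]
+L2 (α=4/5) → [286/5, 3456/35, 3484/35]
+L3 (α=2/3) → [312/5, 21026/105, 5898/35]
+L4 (α=1/2) → [351/5, 17338/105, 3264/35]
+L5 (α=1/3) → [314/5, 42971/315, 9328/105]
+L6 (α=1/3) → [953/15, 107362/945, 31781/315]
rounded: [64, 114, 101]

query (0,2) [L1,L2,L3,L4,L7] — begin 0,0,0
after L1 α=2/3: [334/3, 190/3, 138]
after L2 α=1/2: [655/6, 446/3, 149/2]
after L3 α=2/3: [2503/18, 1586/9, 379/2]
after L4 α=1/2: [3817/36, 2945/18, 597/4]
after L7 α=1/2: [8569/72, 3953/36, 1289/8]
→ [119, 110, 161]

query (0,0) [L1,L2,L3,L4,L7] — begin 0,0,0
L1 α=5/6: [45/2, 265/2, 80]
L2 α=2/5: [127/2, 1339/10, 248/5]
L3 α=1/3: [377/3, 753/5, 766/15]
L4 α=1/4: [611/4, 3139/20, 1011/20]
L7 α=3/5: [175/2, 4129/50, 2511/50]
rounded: [88, 83, 50]


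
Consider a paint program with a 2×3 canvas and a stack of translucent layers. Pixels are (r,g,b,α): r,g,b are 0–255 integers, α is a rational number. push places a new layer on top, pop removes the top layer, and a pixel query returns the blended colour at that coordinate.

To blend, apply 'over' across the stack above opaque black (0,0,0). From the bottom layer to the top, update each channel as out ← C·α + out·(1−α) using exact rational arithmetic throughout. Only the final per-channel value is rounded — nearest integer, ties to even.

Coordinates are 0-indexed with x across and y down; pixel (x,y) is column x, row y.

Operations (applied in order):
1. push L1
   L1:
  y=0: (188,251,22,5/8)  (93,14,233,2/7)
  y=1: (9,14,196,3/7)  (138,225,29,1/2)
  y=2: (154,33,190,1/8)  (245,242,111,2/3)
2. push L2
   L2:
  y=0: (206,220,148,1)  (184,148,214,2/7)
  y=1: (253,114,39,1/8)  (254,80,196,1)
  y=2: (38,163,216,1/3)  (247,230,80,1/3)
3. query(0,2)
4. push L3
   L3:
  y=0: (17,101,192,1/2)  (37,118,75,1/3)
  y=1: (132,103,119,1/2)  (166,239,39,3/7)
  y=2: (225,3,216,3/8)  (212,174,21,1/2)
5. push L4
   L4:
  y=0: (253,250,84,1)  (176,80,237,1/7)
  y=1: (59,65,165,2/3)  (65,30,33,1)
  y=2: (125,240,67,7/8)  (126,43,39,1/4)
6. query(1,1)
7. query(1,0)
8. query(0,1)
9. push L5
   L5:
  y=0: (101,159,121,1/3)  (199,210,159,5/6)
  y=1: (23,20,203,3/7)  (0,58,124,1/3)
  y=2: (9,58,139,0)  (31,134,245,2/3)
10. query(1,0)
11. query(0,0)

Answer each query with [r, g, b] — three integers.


at x=0,y=2 over L1,L2:
L1 α=1/8: [77/4, 33/8, 95/4]
L2 α=1/3: [51/2, 685/12, 527/6]
rounded: [26, 57, 88]

at x=1,y=1 over L1,L2,L3,L4:
+L1 (α=1/2) → [69, 225/2, 29/2]
+L2 (α=1) → [254, 80, 196]
+L3 (α=3/7) → [1514/7, 1037/7, 901/7]
+L4 (α=1) → [65, 30, 33]
= [65, 30, 33]

at x=1,y=0 over L1,L2,L3,L4:
+L1 (α=2/7) → [186/7, 4, 466/7]
+L2 (α=2/7) → [3506/49, 316/7, 5326/49]
+L3 (α=1/3) → [8825/147, 486/7, 14327/147]
+L4 (α=1/7) → [26274/343, 3476/49, 40267/343]
→ [77, 71, 117]

(0,1) stack=L1,L2,L3,L4; from [0,0,0]:
L1 α=3/7: [27/7, 6, 84]
L2 α=1/8: [35, 39/2, 627/8]
L3 α=1/2: [167/2, 245/4, 1579/16]
L4 α=2/3: [403/6, 255/4, 6859/48]
→ [67, 64, 143]

at x=1,y=0 over L1,L2,L3,L4,L5:
L1 α=2/7: [186/7, 4, 466/7]
L2 α=2/7: [3506/49, 316/7, 5326/49]
L3 α=1/3: [8825/147, 486/7, 14327/147]
L4 α=1/7: [26274/343, 3476/49, 40267/343]
L5 α=5/6: [367559/2058, 27463/147, 156476/1029]
rounded: [179, 187, 152]

at x=0,y=0 over L1,L2,L3,L4,L5:
after L1 α=5/8: [235/2, 1255/8, 55/4]
after L2 α=1: [206, 220, 148]
after L3 α=1/2: [223/2, 321/2, 170]
after L4 α=1: [253, 250, 84]
after L5 α=1/3: [607/3, 659/3, 289/3]
= [202, 220, 96]


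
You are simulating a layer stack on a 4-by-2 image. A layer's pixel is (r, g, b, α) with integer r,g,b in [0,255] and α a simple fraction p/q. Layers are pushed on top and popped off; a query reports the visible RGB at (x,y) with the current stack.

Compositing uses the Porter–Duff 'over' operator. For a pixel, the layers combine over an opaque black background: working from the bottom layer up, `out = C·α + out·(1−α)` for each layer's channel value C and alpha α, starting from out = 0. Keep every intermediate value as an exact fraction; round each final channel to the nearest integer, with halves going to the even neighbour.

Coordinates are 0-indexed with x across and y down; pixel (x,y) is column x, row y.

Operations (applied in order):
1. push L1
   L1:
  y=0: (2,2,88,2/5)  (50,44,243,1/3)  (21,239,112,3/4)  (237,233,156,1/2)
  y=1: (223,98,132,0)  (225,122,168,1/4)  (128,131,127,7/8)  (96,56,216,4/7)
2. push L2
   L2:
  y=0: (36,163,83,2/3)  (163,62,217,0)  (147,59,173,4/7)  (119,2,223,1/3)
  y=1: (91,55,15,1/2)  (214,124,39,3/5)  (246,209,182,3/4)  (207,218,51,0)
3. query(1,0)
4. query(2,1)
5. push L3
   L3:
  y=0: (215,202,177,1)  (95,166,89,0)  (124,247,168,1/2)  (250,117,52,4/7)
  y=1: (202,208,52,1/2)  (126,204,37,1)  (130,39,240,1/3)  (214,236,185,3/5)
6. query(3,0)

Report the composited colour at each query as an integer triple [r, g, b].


at x=1,y=0 over L1,L2:
after L1 α=1/3: [50/3, 44/3, 81]
after L2 α=0: [50/3, 44/3, 81]
rounded: [17, 15, 81]

at x=2,y=1 over L1,L2:
after L1 α=7/8: [112, 917/8, 889/8]
after L2 α=3/4: [425/2, 5933/32, 5257/32]
= [212, 185, 164]

query (3,0) [L1,L2,L3] — begin 0,0,0
after L1 α=1/2: [237/2, 233/2, 78]
after L2 α=1/3: [356/3, 235/3, 379/3]
after L3 α=4/7: [1356/7, 703/7, 587/7]
= [194, 100, 84]


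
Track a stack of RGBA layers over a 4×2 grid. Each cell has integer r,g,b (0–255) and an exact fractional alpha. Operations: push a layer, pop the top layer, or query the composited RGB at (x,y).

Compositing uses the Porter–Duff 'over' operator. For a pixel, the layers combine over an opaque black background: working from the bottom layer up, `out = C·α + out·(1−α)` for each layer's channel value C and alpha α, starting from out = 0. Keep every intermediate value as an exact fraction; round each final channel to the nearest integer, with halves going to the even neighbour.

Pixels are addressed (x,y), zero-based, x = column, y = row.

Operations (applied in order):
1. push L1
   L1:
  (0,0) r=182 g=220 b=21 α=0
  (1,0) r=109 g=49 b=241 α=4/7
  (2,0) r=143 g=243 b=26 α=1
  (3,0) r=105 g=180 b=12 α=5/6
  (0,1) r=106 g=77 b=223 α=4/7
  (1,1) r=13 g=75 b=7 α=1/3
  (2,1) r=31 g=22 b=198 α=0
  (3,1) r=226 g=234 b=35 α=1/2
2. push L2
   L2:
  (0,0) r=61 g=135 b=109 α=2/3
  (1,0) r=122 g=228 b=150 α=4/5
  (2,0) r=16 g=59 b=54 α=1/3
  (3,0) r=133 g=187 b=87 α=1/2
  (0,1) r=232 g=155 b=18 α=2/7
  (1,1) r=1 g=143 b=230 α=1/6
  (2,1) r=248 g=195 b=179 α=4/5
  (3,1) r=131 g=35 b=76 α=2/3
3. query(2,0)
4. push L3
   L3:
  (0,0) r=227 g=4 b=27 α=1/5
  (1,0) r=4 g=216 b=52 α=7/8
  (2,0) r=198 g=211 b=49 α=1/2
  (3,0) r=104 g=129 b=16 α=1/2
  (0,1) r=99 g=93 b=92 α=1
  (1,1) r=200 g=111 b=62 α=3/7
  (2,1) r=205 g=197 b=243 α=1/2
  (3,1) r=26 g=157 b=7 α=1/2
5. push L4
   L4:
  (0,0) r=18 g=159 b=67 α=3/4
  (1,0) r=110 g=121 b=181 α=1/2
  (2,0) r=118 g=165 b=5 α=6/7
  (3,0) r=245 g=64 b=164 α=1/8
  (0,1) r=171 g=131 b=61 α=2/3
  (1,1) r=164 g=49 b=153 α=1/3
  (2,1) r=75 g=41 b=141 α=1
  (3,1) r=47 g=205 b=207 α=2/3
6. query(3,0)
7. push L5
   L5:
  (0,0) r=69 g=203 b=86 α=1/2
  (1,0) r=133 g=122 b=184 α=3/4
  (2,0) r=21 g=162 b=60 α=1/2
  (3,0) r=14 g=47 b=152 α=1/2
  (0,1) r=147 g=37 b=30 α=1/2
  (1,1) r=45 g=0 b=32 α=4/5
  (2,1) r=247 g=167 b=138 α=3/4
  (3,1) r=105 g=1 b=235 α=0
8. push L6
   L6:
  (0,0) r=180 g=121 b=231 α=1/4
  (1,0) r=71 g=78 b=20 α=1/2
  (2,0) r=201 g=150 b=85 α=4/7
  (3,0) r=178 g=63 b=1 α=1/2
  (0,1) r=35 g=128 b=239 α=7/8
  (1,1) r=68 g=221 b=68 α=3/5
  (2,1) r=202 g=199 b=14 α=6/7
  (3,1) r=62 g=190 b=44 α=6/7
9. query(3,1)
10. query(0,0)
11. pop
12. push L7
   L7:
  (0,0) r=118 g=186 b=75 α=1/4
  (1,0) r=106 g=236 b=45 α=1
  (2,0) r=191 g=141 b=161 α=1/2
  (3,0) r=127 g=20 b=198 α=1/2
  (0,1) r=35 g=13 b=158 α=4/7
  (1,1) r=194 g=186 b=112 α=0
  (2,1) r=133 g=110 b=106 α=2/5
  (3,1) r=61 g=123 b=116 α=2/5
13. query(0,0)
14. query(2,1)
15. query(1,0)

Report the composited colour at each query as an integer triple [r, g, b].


query (2,0) [L1,L2] — begin 0,0,0
L1 α=1: [143, 243, 26]
L2 α=1/3: [302/3, 545/3, 106/3]
→ [101, 182, 35]

query (3,0) [L1,L2,L3,L4] — begin 0,0,0
+L1 (α=5/6) → [175/2, 150, 10]
+L2 (α=1/2) → [441/4, 337/2, 97/2]
+L3 (α=1/2) → [857/8, 595/4, 129/4]
+L4 (α=1/8) → [7959/64, 4421/32, 1559/32]
→ [124, 138, 49]

(3,1) stack=L1,L2,L3,L4,L5,L6; from [0,0,0]:
after L1 α=1/2: [113, 117, 35/2]
after L2 α=2/3: [125, 187/3, 113/2]
after L3 α=1/2: [151/2, 329/3, 127/4]
after L4 α=2/3: [113/2, 1559/9, 1783/12]
after L5 α=0: [113/2, 1559/9, 1783/12]
after L6 α=6/7: [857/14, 11819/63, 4951/84]
= [61, 188, 59]

at x=0,y=0 over L1,L2,L3,L4,L5,L6:
L1 α=0: [0, 0, 0]
L2 α=2/3: [122/3, 90, 218/3]
L3 α=1/5: [1169/15, 364/5, 953/15]
L4 α=3/4: [1979/60, 2749/20, 992/15]
L5 α=1/2: [6119/120, 6809/40, 1141/15]
L6 α=1/4: [13319/160, 25267/160, 574/5]
rounded: [83, 158, 115]

query (0,0) [L1,L2,L3,L4,L5,L7] — begin 0,0,0
after L1 α=0: [0, 0, 0]
after L2 α=2/3: [122/3, 90, 218/3]
after L3 α=1/5: [1169/15, 364/5, 953/15]
after L4 α=3/4: [1979/60, 2749/20, 992/15]
after L5 α=1/2: [6119/120, 6809/40, 1141/15]
after L7 α=1/4: [10839/160, 27867/160, 379/5]
→ [68, 174, 76]

(2,1) stack=L1,L2,L3,L4,L5,L7; from [0,0,0]:
after L1 α=0: [0, 0, 0]
after L2 α=4/5: [992/5, 156, 716/5]
after L3 α=1/2: [2017/10, 353/2, 1931/10]
after L4 α=1: [75, 41, 141]
after L5 α=3/4: [204, 271/2, 555/4]
after L7 α=2/5: [878/5, 1253/10, 2513/20]
= [176, 125, 126]

at x=1,y=0 over L1,L2,L3,L4,L5,L7:
+L1 (α=4/7) → [436/7, 28, 964/7]
+L2 (α=4/5) → [3852/35, 188, 5164/35]
+L3 (α=7/8) → [604/35, 425/2, 2238/35]
+L4 (α=1/2) → [2227/35, 667/4, 8573/70]
+L5 (α=3/4) → [4048/35, 2131/16, 47213/280]
+L7 (α=1) → [106, 236, 45]
= [106, 236, 45]


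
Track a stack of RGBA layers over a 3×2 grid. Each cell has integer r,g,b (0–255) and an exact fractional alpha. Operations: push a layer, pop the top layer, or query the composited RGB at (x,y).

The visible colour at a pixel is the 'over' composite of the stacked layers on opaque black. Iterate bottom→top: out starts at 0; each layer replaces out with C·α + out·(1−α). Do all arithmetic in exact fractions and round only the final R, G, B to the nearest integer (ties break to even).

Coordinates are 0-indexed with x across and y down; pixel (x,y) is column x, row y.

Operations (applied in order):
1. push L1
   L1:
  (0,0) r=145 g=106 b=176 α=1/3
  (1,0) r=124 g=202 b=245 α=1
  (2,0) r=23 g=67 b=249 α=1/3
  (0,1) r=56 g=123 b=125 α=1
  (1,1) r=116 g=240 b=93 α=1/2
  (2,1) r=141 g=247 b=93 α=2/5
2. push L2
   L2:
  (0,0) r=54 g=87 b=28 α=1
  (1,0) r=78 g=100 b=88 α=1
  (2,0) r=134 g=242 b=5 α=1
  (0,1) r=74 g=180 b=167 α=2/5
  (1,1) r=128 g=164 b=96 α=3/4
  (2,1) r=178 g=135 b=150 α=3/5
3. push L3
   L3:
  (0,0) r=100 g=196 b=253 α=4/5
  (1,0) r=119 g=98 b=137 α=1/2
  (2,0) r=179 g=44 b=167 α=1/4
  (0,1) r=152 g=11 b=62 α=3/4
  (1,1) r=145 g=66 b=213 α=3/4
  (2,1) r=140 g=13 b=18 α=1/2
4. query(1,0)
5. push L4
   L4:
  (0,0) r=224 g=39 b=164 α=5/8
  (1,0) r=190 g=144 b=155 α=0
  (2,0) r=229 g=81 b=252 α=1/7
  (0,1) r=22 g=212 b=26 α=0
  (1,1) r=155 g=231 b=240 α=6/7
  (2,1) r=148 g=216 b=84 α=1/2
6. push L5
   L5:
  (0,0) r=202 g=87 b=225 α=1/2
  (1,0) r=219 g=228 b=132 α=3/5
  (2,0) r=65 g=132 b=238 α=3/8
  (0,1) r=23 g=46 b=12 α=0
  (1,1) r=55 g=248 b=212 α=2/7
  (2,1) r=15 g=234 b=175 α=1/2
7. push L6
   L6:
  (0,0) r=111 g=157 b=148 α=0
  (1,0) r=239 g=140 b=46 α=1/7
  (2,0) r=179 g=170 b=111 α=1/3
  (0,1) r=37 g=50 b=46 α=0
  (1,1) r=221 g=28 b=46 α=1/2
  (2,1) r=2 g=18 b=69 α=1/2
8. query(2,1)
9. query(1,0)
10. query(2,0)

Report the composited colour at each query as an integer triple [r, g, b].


query (1,0) [L1,L2,L3] — begin 0,0,0
after L1 α=1: [124, 202, 245]
after L2 α=1: [78, 100, 88]
after L3 α=1/2: [197/2, 99, 225/2]
= [98, 99, 112]

query (2,1) [L1,L2,L3,L4,L5,L6] — begin 0,0,0
after L1 α=2/5: [282/5, 494/5, 186/5]
after L2 α=3/5: [3234/25, 3013/25, 2622/25]
after L3 α=1/2: [3367/25, 1669/25, 1536/25]
after L4 α=1/2: [7067/50, 7069/50, 1818/25]
after L5 α=1/2: [7817/100, 18769/100, 6193/50]
after L6 α=1/2: [8017/200, 20569/200, 9643/100]
rounded: [40, 103, 96]

at x=1,y=0 over L1,L2,L3,L4,L5,L6:
+L1 (α=1) → [124, 202, 245]
+L2 (α=1) → [78, 100, 88]
+L3 (α=1/2) → [197/2, 99, 225/2]
+L4 (α=0) → [197/2, 99, 225/2]
+L5 (α=3/5) → [854/5, 882/5, 621/5]
+L6 (α=1/7) → [6319/35, 856/5, 3956/35]
rounded: [181, 171, 113]

at x=2,y=0 over L1,L2,L3,L4,L5,L6:
after L1 α=1/3: [23/3, 67/3, 83]
after L2 α=1: [134, 242, 5]
after L3 α=1/4: [581/4, 385/2, 91/2]
after L4 α=1/7: [2201/14, 1236/7, 75]
after L5 α=3/8: [13735/112, 1119/7, 1089/8]
after L6 α=1/3: [23759/168, 3428/21, 511/4]
rounded: [141, 163, 128]


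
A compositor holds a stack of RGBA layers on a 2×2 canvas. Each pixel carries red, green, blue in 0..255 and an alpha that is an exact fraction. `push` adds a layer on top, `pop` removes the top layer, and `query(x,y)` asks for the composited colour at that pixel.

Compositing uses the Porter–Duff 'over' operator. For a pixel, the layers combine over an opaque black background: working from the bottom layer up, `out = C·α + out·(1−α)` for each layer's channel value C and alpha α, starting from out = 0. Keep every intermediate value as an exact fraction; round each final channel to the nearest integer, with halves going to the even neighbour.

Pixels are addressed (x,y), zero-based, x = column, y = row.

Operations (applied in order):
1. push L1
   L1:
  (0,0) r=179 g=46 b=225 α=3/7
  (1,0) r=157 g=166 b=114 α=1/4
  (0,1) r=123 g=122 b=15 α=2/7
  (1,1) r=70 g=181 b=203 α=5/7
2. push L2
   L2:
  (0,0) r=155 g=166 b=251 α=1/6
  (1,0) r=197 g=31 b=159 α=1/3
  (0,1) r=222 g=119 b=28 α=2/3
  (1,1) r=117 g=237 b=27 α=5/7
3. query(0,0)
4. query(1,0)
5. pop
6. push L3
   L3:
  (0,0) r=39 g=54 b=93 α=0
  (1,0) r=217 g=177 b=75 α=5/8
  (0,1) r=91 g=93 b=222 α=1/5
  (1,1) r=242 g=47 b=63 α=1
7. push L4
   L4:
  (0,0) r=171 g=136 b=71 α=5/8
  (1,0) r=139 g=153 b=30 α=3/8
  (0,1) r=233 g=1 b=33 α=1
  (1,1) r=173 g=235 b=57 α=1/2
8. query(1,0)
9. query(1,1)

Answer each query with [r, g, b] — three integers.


(0,0) stack=L1,L2; from [0,0,0]:
L1 α=3/7: [537/7, 138/7, 675/7]
L2 α=1/6: [1885/21, 926/21, 2566/21]
→ [90, 44, 122]

(1,0) stack=L1,L2; from [0,0,0]:
+L1 (α=1/4) → [157/4, 83/2, 57/2]
+L2 (α=1/3) → [551/6, 38, 72]
→ [92, 38, 72]

(1,0) stack=L1,L3,L4; from [0,0,0]:
after L1 α=1/4: [157/4, 83/2, 57/2]
after L3 α=5/8: [4811/32, 2019/16, 921/16]
after L4 α=3/8: [37399/256, 17439/128, 6045/128]
→ [146, 136, 47]

at x=1,y=1 over L1,L3,L4:
L1 α=5/7: [50, 905/7, 145]
L3 α=1: [242, 47, 63]
L4 α=1/2: [415/2, 141, 60]
→ [208, 141, 60]


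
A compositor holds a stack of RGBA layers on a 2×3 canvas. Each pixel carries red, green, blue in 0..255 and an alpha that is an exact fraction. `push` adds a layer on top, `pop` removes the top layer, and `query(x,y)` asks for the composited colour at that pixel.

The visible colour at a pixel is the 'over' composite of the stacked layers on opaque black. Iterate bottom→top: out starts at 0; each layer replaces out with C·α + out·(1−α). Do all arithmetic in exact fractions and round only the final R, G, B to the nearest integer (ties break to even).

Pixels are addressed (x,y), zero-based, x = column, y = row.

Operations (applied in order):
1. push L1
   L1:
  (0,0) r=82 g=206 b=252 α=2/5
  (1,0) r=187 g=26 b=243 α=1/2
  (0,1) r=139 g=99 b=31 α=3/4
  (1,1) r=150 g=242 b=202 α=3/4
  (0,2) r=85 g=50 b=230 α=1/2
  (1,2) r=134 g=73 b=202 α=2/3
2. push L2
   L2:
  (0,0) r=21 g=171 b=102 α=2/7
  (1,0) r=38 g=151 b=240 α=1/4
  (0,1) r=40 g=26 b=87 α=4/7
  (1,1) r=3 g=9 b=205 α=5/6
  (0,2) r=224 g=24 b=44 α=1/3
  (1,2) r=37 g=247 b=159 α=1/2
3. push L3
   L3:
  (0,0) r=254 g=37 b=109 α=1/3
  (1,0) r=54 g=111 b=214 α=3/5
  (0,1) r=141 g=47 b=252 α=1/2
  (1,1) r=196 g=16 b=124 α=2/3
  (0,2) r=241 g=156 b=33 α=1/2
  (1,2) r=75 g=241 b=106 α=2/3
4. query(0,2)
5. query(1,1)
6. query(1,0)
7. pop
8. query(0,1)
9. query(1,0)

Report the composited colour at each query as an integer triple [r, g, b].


query (0,2) [L1,L2,L3] — begin 0,0,0
after L1 α=1/2: [85/2, 25, 115]
after L2 α=1/3: [103, 74/3, 274/3]
after L3 α=1/2: [172, 271/3, 373/6]
= [172, 90, 62]

(1,1) stack=L1,L2,L3; from [0,0,0]:
+L1 (α=3/4) → [225/2, 363/2, 303/2]
+L2 (α=5/6) → [85/4, 151/4, 2353/12]
+L3 (α=2/3) → [551/4, 93/4, 5329/36]
→ [138, 23, 148]

query (1,0) [L1,L2,L3] — begin 0,0,0
L1 α=1/2: [187/2, 13, 243/2]
L2 α=1/4: [637/8, 95/2, 1209/8]
L3 α=3/5: [257/4, 428/5, 3777/20]
→ [64, 86, 189]

query (0,1) [L1,L2] — begin 0,0,0
L1 α=3/4: [417/4, 297/4, 93/4]
L2 α=4/7: [1891/28, 1307/28, 1671/28]
→ [68, 47, 60]

(1,0) stack=L1,L2; from [0,0,0]:
L1 α=1/2: [187/2, 13, 243/2]
L2 α=1/4: [637/8, 95/2, 1209/8]
= [80, 48, 151]


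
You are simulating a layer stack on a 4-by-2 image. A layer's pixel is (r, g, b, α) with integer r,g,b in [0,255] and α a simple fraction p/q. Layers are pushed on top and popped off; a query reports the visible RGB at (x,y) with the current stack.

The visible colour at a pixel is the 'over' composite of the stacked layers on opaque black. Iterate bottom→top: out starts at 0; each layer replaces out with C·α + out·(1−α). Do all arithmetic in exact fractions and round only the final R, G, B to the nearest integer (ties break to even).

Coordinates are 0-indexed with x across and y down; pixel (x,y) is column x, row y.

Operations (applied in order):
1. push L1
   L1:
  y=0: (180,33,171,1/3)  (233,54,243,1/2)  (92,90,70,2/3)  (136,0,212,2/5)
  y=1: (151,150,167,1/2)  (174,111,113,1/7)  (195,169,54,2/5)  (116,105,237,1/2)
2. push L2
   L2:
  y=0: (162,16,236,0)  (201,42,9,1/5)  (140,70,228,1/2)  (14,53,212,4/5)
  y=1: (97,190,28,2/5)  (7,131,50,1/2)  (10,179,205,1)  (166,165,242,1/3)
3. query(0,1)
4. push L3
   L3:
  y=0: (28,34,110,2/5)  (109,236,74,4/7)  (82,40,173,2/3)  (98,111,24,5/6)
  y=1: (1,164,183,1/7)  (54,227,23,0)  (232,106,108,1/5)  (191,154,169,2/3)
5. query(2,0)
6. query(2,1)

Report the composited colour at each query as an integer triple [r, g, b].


query (0,1) [L1,L2] — begin 0,0,0
after L1 α=1/2: [151/2, 75, 167/2]
after L2 α=2/5: [841/10, 121, 613/10]
= [84, 121, 61]

query (2,0) [L1,L2,L3] — begin 0,0,0
+L1 (α=2/3) → [184/3, 60, 140/3]
+L2 (α=1/2) → [302/3, 65, 412/3]
+L3 (α=2/3) → [794/9, 145/3, 1450/9]
= [88, 48, 161]

at x=2,y=1 over L1,L2,L3:
+L1 (α=2/5) → [78, 338/5, 108/5]
+L2 (α=1) → [10, 179, 205]
+L3 (α=1/5) → [272/5, 822/5, 928/5]
→ [54, 164, 186]


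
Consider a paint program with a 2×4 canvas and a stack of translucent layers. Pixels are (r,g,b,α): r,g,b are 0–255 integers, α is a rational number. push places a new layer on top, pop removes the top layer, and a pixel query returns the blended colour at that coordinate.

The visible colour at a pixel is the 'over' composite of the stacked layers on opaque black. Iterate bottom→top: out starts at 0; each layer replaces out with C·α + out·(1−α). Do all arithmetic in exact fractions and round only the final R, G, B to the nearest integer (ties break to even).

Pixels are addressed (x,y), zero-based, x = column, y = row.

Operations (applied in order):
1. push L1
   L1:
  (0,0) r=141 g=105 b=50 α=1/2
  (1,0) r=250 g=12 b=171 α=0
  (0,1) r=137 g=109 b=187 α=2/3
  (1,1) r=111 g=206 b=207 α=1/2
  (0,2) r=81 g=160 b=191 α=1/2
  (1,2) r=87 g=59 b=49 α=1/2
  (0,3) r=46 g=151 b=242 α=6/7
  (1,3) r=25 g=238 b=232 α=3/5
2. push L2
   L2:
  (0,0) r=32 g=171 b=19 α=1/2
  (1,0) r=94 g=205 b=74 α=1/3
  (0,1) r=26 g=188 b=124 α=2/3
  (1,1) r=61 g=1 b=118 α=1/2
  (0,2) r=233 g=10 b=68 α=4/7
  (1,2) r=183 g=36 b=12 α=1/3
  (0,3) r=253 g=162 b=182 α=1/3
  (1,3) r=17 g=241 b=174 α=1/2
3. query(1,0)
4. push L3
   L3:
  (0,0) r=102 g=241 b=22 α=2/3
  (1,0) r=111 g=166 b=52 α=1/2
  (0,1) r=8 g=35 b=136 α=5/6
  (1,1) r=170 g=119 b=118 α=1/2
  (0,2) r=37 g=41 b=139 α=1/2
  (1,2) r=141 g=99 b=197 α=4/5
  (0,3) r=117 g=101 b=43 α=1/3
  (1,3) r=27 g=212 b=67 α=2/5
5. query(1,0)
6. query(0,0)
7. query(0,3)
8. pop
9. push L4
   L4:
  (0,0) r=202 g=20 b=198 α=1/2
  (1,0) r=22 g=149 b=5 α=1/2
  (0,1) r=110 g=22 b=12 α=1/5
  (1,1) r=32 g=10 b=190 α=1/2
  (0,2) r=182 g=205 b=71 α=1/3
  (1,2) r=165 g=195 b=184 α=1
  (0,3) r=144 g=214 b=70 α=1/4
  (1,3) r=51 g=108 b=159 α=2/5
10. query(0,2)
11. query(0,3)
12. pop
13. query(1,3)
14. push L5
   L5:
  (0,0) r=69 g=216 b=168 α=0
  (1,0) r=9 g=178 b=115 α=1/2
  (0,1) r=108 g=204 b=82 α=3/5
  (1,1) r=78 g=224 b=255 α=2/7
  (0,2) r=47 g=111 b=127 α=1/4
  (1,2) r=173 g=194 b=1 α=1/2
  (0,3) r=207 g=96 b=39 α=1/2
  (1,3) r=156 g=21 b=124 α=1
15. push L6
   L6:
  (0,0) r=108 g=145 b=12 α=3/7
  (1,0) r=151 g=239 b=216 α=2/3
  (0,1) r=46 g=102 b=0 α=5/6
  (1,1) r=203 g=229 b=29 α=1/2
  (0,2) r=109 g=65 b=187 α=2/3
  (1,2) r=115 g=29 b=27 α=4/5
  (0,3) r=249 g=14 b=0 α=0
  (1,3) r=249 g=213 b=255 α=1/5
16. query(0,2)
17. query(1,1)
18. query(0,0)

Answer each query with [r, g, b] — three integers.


query (1,0) [L1,L2] — begin 0,0,0
+L1 (α=0) → [0, 0, 0]
+L2 (α=1/3) → [94/3, 205/3, 74/3]
→ [31, 68, 25]

at x=1,y=0 over L1,L2,L3:
after L1 α=0: [0, 0, 0]
after L2 α=1/3: [94/3, 205/3, 74/3]
after L3 α=1/2: [427/6, 703/6, 115/3]
= [71, 117, 38]

at x=0,y=0 over L1,L2,L3:
after L1 α=1/2: [141/2, 105/2, 25]
after L2 α=1/2: [205/4, 447/4, 22]
after L3 α=2/3: [1021/12, 2375/12, 22]
rounded: [85, 198, 22]

query (0,3) [L1,L2,L3] — begin 0,0,0
L1 α=6/7: [276/7, 906/7, 1452/7]
L2 α=1/3: [2323/21, 982/7, 4178/21]
L3 α=1/3: [7103/63, 2671/21, 9259/63]
rounded: [113, 127, 147]

query (0,2) [L1,L2,L4] — begin 0,0,0
+L1 (α=1/2) → [81/2, 80, 191/2]
+L2 (α=4/7) → [301/2, 40, 1117/14]
+L4 (α=1/3) → [161, 95, 538/7]
rounded: [161, 95, 77]

(0,3) stack=L1,L2,L4; from [0,0,0]:
+L1 (α=6/7) → [276/7, 906/7, 1452/7]
+L2 (α=1/3) → [2323/21, 982/7, 4178/21]
+L4 (α=1/4) → [3331/28, 1111/7, 1167/7]
= [119, 159, 167]

query (1,3) [L1,L2] — begin 0,0,0
L1 α=3/5: [15, 714/5, 696/5]
L2 α=1/2: [16, 1919/10, 783/5]
= [16, 192, 157]

at x=0,y=2 over L1,L2,L5,L6:
L1 α=1/2: [81/2, 80, 191/2]
L2 α=4/7: [301/2, 40, 1117/14]
L5 α=1/4: [997/8, 231/4, 5129/56]
L6 α=2/3: [2741/24, 751/12, 8691/56]
→ [114, 63, 155]

query (1,1) [L1,L2,L5,L6] — begin 0,0,0
after L1 α=1/2: [111/2, 103, 207/2]
after L2 α=1/2: [233/4, 52, 443/4]
after L5 α=2/7: [1789/28, 708/7, 4255/28]
after L6 α=1/2: [7473/56, 2311/14, 5067/56]
→ [133, 165, 90]

(0,0) stack=L1,L2,L5,L6; from [0,0,0]:
after L1 α=1/2: [141/2, 105/2, 25]
after L2 α=1/2: [205/4, 447/4, 22]
after L5 α=0: [205/4, 447/4, 22]
after L6 α=3/7: [529/7, 126, 124/7]
rounded: [76, 126, 18]
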